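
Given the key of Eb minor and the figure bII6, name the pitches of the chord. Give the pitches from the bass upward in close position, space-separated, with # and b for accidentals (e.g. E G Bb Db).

Ab Cb Fb

bII6 is the Neapolitan sixth — a major triad on the lowered second degree, here in its customary first inversion. In Eb minor that root is Fb.
So the chord is Fb-Ab-Cb, a major triad.
With the 6 figure the chord is in first inversion; from the bass Ab upward in close position it reads Ab-Cb-Fb.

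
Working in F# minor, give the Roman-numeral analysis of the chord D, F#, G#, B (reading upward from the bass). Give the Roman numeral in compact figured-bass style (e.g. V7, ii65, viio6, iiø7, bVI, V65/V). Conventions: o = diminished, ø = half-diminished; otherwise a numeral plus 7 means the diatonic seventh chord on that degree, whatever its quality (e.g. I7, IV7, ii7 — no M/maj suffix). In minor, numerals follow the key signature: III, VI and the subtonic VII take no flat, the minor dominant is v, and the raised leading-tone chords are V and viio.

iiø43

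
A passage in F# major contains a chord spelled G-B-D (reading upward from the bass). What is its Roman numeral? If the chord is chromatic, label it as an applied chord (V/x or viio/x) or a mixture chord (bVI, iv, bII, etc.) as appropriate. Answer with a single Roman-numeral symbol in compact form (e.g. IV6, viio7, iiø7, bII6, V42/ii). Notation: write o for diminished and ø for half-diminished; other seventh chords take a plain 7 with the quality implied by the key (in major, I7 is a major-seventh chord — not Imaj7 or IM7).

Stacked in thirds the chord is G-B-D: a major triad on G.
G is the lowered second degree of F# major (diatonic 2 would be G#). This is the Neapolitan chord — a major triad on the lowered second degree.

bII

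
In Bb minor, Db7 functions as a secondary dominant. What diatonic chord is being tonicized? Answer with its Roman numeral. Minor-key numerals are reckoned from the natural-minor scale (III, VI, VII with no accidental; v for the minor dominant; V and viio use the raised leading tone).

The chord is a dominant seventh chord on Db.
A dominant resolves down a perfect fifth: Db → Gb. In Bb minor, Gb is scale degree 6, i.e. VI.

VI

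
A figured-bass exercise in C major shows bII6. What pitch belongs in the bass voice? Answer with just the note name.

bII in C major has root Db; the chord is Db-F-Ab.
The figure 6 means first inversion — the third is in the bass.

F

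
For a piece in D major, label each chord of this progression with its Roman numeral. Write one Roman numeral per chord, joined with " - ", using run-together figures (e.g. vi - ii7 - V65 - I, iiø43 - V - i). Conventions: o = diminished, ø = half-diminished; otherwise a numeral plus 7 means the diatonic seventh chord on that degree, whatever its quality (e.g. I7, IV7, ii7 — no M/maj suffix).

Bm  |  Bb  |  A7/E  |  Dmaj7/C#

Bm: minor triad on B = scale degree 6 → vi.
Bb: Bb with this quality isn't in the key; it's bVI, borrowed from the parallel minor.
A7/E: root A is the dominant; dominant seventh chord there is V43.
Dmaj7/C#: major seventh chord on D = scale degree 1 → I42.

vi - bVI - V43 - I42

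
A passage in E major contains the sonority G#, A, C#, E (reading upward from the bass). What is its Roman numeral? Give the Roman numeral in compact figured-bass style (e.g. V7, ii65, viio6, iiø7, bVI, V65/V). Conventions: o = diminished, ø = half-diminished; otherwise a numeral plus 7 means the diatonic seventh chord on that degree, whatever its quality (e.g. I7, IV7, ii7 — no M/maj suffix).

IV42

Stacked in thirds the chord is A-C#-E-G#: a major seventh chord on A.
A is scale degree 4 in E major, and a major seventh chord on that degree is written IV7.
With G# in the bass the chord is in third inversion, so the figured bass is 42.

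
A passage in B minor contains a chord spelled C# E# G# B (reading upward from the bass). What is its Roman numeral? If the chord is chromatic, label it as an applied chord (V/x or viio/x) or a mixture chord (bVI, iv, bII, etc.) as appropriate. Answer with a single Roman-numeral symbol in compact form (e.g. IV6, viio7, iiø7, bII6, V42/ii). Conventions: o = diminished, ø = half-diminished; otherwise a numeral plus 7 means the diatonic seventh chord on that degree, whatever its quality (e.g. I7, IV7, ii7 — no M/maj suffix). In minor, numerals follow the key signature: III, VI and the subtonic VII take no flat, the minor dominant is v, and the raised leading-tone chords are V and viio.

V7/V

Stacked in thirds the chord is C#-E#-G#-B: a dominant seventh chord on C#.
C# is not a diatonic chord root with this quality in B minor, but it lies a perfect fifth above F# (V), so the chord functions as an applied dominant of V.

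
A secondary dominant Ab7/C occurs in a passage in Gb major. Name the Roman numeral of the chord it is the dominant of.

V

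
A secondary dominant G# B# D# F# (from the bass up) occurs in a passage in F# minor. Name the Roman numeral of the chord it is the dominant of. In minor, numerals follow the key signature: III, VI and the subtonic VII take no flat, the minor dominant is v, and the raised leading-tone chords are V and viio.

V

The chord is a dominant seventh chord on G#.
A dominant resolves down a perfect fifth: G# → C#. In F# minor, C# is scale degree 5, i.e. V.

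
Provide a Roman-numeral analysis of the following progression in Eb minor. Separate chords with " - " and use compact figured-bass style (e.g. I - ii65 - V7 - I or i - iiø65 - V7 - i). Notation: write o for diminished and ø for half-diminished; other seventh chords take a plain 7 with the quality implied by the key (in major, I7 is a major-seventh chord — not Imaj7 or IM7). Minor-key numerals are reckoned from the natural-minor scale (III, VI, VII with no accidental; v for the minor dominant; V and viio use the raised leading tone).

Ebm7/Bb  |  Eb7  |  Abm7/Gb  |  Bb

i43 - V7/iv - iv42 - V

Ebm7/Bb: root Eb is the tonic; minor seventh chord there is i43.
Eb7 is the secondary dominant of iv (dominant seventh chord on Eb): V7/iv.
Abm7/Gb: root Ab is the subdominant; minor seventh chord there is iv42.
Bb: major triad on Bb = scale degree 5 → V.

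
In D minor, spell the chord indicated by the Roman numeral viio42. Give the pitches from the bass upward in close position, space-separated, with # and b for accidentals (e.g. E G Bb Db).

Bb C# E G

In D minor, the leading-tone chord is built on the raised seventh degree, C#.
Stacking thirds from C# gives C#-E-G-Bb.
With the 42 figure the chord is in third inversion; from the bass Bb upward in close position it reads Bb-C#-E-G.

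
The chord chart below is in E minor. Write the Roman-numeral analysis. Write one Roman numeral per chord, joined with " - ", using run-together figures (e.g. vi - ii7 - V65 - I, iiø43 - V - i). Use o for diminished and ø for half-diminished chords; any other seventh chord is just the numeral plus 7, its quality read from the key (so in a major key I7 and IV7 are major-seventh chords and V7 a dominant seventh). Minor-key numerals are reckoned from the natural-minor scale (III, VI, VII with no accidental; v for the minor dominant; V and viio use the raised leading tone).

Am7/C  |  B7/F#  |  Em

Am7/C has root A, degree 4 in E minor, so iv65.
B7/F# has root B, degree 5 in E minor, so V43.
Em has root E, degree 1 in E minor, so i.

iv65 - V43 - i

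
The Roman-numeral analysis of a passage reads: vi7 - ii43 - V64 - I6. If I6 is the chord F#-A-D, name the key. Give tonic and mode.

I6 is given as F#-A-D — a major triad with root D.
If D is scale degree 1 and the mode makes that degree carry a major triad, the tonic is D and the mode is major.

D major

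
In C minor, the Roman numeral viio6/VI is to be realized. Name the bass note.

Bb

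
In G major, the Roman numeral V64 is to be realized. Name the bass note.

A

V in G major has root D; the chord is D-F#-A.
The figure 64 means second inversion — the fifth is in the bass.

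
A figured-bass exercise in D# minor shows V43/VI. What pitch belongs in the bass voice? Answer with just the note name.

The applied chord V43/VI is rooted on F#: F#-A#-C#-E.
The figure 43 means second inversion — the fifth is in the bass.

C#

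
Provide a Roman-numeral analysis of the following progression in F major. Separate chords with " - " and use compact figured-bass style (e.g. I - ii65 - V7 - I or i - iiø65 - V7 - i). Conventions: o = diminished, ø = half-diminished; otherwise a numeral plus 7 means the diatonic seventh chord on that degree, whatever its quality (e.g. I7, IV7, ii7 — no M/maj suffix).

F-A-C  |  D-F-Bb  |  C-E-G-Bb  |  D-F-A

F-A-C: major triad on F = scale degree 1 → I.
D-F-Bb: root Bb is the subdominant; major triad there is IV6.
C-E-G-Bb: dominant seventh chord on C = scale degree 5 → V7.
D-F-A has root D, degree 6 in F major, so vi.

I - IV6 - V7 - vi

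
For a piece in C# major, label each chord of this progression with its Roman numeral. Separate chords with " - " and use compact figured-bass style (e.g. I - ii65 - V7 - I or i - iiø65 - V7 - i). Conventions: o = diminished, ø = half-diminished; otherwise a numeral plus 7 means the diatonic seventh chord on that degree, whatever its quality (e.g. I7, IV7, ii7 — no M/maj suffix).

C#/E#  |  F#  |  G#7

C#/E#: major triad on C# = scale degree 1 → I6.
F#: major triad on F# = scale degree 4 → IV.
G#7: root G# is the dominant; dominant seventh chord there is V7.

I6 - IV - V7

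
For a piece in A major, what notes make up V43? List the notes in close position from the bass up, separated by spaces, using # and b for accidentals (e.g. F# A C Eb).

B D E G#

The numeral's case and figure indicate a dominant seventh chord. In A major its root, scale degree 5, is E.
That chord is spelled E-G#-B-D.
The figured bass 43 indicates second inversion, placing the fifth (B) in the bass: B-D-E-G#.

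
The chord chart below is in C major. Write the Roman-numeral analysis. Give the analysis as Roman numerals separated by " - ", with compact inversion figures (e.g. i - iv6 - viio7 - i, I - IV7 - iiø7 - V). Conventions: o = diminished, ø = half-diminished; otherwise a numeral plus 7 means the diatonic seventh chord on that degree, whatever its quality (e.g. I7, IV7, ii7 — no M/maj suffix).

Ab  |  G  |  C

Ab is non-diatonic — bVI, a mixture chord from C minor.
G: root G is the dominant; major triad there is V.
C: major triad on C = scale degree 1 → I.

bVI - V - I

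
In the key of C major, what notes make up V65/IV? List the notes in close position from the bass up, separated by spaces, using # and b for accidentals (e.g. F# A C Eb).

E G Bb C

The slash means an applied dominant: we want the dominant of IV. In C major, IV is F major, and its dominant is built on C.
Building a dominant seventh chord on C gives C-E-G-Bb.
The figured bass 65 indicates first inversion, placing the third (E) in the bass: E-G-Bb-C.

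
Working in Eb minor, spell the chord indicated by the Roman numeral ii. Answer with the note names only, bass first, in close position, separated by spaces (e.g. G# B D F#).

F Ab C

ii is the minor supertonic, borrowed from the parallel major (the Dorian ii). In Eb minor that root is F.
So the chord is F-Ab-C.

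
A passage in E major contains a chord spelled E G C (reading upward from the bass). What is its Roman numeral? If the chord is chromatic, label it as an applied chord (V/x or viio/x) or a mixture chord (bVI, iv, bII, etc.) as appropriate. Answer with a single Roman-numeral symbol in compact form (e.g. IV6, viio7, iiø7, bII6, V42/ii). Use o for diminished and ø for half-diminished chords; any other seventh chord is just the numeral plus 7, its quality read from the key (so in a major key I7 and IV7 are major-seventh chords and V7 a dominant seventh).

bVI6

Stacked in thirds the chord is C-E-G: a major triad on C.
C is the lowered sixth degree of E major (diatonic 6 would be C#). This is a major triad on the lowered sixth degree, borrowed from the parallel minor.
With E in the bass the chord is in first inversion, so the figured bass is 6.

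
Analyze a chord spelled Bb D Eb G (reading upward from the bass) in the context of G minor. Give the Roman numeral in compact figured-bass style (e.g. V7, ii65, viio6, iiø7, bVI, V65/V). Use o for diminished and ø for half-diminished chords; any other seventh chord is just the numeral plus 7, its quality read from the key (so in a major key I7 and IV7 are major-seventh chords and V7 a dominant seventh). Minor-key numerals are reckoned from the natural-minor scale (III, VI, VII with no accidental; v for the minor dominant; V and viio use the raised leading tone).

VI43

Stacked in thirds the chord is Eb-G-Bb-D: a major seventh chord on Eb.
Eb is scale degree 6 in G minor, and a major seventh chord on that degree is written VI7.
With Bb in the bass the chord is in second inversion, so the figured bass is 43.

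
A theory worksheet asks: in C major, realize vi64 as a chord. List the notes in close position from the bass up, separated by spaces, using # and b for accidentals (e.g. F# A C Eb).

E A C

In C major, scale degree 6 is A, and the diatonic chord built there is a minor triad.
Stacking thirds from A gives A-C-E.
With the 64 figure the chord is in second inversion; from the bass E upward in close position it reads E-A-C.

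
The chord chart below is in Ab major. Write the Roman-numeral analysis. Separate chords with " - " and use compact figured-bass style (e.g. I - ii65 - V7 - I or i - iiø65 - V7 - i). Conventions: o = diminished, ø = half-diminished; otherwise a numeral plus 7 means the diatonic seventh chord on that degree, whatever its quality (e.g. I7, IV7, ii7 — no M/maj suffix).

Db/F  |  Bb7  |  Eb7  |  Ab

IV6 - V7/V - V7 - I

Db/F: root Db is the subdominant; major triad there is IV6.
Bb7: chromatic; Bb is V of V, so V7/V.
Eb7: dominant seventh chord on Eb = scale degree 5 → V7.
Ab: major triad on Ab = scale degree 1 → I.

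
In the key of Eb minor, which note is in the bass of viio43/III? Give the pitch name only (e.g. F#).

The applied chord viio43/III is rooted on F: F-Ab-Cb-Ebb.
The figure 43 means second inversion — the fifth is in the bass.

Cb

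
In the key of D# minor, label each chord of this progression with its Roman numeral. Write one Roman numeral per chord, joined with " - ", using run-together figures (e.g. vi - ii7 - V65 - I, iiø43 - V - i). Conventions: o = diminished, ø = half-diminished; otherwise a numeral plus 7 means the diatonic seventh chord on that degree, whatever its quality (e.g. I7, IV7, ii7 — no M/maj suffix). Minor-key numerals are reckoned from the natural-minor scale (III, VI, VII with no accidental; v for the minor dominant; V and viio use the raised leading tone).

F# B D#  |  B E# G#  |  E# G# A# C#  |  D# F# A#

VI64 - iio64 - v43 - i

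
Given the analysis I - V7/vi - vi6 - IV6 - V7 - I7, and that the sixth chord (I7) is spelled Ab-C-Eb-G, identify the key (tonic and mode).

The anchor chord is a major seventh chord on Ab, labeled I7.
If Ab is scale degree 1 and the mode makes that degree carry a major seventh chord, the tonic is Ab and the mode is major.

Ab major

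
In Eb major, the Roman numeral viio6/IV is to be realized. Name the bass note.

Bb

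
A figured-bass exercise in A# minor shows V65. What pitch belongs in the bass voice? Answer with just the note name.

V in A# minor has root E#; the chord is E#-G##-B#-D#.
The figure 65 means first inversion — the third is in the bass.

G##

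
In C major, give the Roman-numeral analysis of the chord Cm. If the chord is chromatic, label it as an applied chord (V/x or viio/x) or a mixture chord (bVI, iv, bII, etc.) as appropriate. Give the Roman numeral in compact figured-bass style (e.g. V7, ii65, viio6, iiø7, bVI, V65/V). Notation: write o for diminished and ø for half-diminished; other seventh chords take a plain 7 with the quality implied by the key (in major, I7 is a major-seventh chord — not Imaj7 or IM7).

i

Stacked in thirds the chord is C-Eb-G: a minor triad on C.
C is the first degree of C major. This is the minor tonic, borrowed from the parallel minor.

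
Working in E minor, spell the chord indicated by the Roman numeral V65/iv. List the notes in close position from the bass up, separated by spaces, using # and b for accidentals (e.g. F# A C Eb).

G# B D E

The slash means an applied dominant: we want the dominant of iv. In E minor, iv is A minor, and its dominant is built on E.
Building a dominant seventh chord on E gives E-G#-B-D.
The figured bass 65 indicates first inversion, placing the third (G#) in the bass: G#-B-D-E.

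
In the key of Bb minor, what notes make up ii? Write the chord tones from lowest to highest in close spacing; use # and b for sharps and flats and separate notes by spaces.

C Eb G

Scale degree 2 in Bb minor is C; here the chord built on it is altered to a minor triad. ii is the minor supertonic, borrowed from the parallel major (the Dorian ii).
So the chord is C-Eb-G.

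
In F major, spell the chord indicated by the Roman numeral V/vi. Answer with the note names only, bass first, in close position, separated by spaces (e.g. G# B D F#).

A C# E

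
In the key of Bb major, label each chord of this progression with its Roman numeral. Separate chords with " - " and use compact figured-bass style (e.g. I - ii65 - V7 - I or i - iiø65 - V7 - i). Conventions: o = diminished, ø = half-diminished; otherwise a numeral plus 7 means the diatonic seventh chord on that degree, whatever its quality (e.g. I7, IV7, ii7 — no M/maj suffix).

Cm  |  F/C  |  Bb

ii - V64 - I

Cm: minor triad on C = scale degree 2 → ii.
F/C: root F is the dominant; major triad there is V64.
Bb: major triad on Bb = scale degree 1 → I.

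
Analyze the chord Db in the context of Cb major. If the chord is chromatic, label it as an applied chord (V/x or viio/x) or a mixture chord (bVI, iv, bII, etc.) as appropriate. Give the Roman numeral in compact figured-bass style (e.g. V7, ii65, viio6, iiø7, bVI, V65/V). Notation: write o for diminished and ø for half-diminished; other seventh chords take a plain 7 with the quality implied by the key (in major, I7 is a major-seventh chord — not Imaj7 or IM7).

V/V

The pitches Db-F-Ab form a major triad rooted on Db.
Db is not a diatonic chord root with this quality in Cb major, but it lies a perfect fifth above Gb (V), so the chord functions as an applied dominant of V.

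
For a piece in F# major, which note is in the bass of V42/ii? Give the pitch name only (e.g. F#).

The applied chord V42/ii is rooted on D#: D#-F##-A#-C#.
The figure 42 means third inversion — the seventh is in the bass.

C#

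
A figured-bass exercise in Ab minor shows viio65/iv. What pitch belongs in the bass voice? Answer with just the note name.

Eb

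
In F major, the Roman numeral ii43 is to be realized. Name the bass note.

D

ii in F major has root G; the chord is G-Bb-D-F.
The figure 43 means second inversion — the fifth is in the bass.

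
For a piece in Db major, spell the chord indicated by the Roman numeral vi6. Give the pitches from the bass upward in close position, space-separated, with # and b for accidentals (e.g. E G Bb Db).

Db F Bb

The numeral's case and figure indicate a minor triad. In Db major its root, scale degree 6, is Bb.
Stacking thirds from Bb gives Bb-Db-F.
The figured bass 6 indicates first inversion, placing the third (Db) in the bass: Db-F-Bb.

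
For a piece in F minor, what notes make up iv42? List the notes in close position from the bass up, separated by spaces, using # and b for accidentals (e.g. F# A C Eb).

Ab Bb Db F

In F minor, the subdominant is Bb, and the diatonic chord built there is a minor seventh chord.
Stacking thirds from Bb gives Bb-Db-F-Ab.
With the 42 figure the chord is in third inversion; from the bass Ab upward in close position it reads Ab-Bb-Db-F.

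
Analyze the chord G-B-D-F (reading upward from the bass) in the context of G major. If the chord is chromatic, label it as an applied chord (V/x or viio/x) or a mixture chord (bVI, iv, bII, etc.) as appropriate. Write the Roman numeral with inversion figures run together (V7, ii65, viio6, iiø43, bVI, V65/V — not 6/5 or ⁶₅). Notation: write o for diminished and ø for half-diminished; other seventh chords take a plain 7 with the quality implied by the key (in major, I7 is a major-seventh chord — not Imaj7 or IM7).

V7/IV

Stacked in thirds the chord is G-B-D-F: a dominant seventh chord on G.
G is not a diatonic chord root with this quality in G major, but it lies a perfect fifth above C (IV), so the chord functions as an applied dominant of IV.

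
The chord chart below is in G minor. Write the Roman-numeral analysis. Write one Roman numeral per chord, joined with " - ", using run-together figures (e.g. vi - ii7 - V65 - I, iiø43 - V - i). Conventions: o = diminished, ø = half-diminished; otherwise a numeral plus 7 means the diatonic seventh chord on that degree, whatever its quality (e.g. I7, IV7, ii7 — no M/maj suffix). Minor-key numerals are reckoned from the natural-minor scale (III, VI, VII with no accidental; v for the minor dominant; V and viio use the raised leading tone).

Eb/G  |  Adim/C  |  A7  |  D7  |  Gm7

VI6 - iio6 - V7/V - V7 - i7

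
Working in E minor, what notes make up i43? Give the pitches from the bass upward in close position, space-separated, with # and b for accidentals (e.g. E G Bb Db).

B D E G

In E minor, the first degree is E, and the diatonic chord built there is a minor seventh chord.
Stacking thirds from E gives E-G-B-D.
With the 43 figure the chord is in second inversion; from the bass B upward in close position it reads B-D-E-G.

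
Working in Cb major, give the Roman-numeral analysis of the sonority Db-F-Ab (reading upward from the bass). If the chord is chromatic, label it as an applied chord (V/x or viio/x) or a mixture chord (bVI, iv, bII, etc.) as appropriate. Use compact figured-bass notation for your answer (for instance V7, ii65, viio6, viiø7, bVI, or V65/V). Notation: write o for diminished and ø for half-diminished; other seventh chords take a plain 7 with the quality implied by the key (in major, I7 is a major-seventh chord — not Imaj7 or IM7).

Stacked in thirds the chord is Db-F-Ab: a major triad on Db.
Db is not a diatonic chord root with this quality in Cb major, but it lies a perfect fifth above Gb (V), so the chord functions as an applied dominant of V.

V/V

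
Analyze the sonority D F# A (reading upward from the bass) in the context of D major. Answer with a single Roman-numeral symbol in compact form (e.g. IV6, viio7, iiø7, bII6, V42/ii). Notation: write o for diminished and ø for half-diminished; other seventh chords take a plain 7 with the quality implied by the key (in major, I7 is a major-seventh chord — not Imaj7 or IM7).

I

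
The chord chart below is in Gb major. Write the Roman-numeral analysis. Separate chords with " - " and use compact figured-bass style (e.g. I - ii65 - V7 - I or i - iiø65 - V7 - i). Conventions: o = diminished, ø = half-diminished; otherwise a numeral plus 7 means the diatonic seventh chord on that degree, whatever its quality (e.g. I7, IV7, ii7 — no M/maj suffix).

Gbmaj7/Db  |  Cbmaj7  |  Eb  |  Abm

I43 - IV7 - V/ii - ii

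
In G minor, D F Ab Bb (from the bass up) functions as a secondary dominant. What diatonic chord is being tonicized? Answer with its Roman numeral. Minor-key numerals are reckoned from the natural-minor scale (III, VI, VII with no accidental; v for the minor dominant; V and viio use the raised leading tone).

VI

The chord is a dominant seventh chord on Bb.
A dominant resolves down a perfect fifth: Bb → Eb. In G minor, Eb is scale degree 6, i.e. VI.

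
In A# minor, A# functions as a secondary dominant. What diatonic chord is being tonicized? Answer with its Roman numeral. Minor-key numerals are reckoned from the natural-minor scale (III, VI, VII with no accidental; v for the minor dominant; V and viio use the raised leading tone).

iv

The chord is a major triad on A#.
A dominant resolves down a perfect fifth: A# → D#. In A# minor, D# is scale degree 4, i.e. iv.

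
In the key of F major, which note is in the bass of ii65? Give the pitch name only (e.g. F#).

Bb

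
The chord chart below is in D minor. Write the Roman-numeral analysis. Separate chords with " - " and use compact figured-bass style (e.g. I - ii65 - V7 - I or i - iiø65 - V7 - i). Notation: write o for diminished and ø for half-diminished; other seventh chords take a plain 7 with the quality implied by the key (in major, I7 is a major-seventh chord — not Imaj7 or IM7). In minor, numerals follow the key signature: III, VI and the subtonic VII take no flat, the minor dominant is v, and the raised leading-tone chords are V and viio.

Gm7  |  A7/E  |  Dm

iv7 - V43 - i

Gm7 has root G, degree 4 in D minor, so iv7.
A7/E: root A is the dominant; dominant seventh chord there is V43.
Dm: root D is the tonic; minor triad there is i.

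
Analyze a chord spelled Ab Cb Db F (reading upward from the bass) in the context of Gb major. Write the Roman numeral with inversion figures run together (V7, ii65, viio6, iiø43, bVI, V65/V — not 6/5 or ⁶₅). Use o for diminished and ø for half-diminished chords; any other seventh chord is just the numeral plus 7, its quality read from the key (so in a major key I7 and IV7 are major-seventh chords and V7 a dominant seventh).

V43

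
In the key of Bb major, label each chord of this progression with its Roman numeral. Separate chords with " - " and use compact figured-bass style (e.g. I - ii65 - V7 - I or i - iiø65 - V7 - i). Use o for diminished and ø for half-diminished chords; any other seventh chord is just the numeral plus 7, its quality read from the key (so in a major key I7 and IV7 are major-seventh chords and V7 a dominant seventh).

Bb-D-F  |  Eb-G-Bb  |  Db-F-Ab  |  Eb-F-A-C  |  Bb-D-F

Bb-D-F: major triad on Bb = scale degree 1 → I.
Eb-G-Bb has root Eb, degree 4 in Bb major, so IV.
Db-F-Ab: Db with this quality isn't in the key; it's bIII, borrowed from the parallel minor.
Eb-F-A-C has root F, degree 5 in Bb major, so V42.
Bb-D-F has root Bb, degree 1 in Bb major, so I.

I - IV - bIII - V42 - I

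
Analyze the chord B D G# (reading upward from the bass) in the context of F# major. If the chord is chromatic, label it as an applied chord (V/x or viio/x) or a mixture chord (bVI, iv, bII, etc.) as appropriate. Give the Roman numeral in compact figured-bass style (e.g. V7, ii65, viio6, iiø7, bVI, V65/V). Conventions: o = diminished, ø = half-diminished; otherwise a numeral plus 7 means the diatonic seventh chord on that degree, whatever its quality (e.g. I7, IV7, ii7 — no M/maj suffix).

Stacked in thirds the chord is G#-B-D: a diminished triad on G#.
G# is the second degree of F# major. This is the diminished supertonic triad, borrowed from the parallel minor.
With B in the bass the chord is in first inversion, so the figured bass is 6.

iio6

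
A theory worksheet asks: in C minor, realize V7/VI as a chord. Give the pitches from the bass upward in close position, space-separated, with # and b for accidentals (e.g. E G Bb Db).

The slash means an applied dominant: we want the dominant of VI. In C minor, VI is Ab major, and its dominant is built on Eb.
Building a dominant seventh chord on Eb gives Eb-G-Bb-Db.

Eb G Bb Db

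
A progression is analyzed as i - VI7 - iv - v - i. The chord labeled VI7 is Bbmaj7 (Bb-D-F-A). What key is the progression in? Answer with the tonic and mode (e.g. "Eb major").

D minor

The anchor chord is a major seventh chord on Bb, labeled VI7.
If Bb is scale degree 6 and the mode makes that degree carry a major seventh chord, the tonic is D and the mode is minor.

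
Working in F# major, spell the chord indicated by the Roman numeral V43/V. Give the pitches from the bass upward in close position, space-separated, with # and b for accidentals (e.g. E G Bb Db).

The slash means an applied dominant: we want the dominant of V. In F# major, V is C# major, and its dominant is built on G#.
Building a dominant seventh chord on G# gives G#-B#-D#-F#.
With the 43 figure the chord is in second inversion; from the bass D# upward in close position it reads D#-F#-G#-B#.

D# F# G# B#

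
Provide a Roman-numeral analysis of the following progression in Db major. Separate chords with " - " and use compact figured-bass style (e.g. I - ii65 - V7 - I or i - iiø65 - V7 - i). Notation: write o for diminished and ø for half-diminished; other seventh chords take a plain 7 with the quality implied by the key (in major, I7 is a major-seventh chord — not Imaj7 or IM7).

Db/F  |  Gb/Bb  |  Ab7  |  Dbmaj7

I6 - IV6 - V7 - I7

Db/F has root Db, degree 1 in Db major, so I6.
Gb/Bb has root Gb, degree 4 in Db major, so IV6.
Ab7: dominant seventh chord on Ab = scale degree 5 → V7.
Dbmaj7: root Db is the tonic; major seventh chord there is I7.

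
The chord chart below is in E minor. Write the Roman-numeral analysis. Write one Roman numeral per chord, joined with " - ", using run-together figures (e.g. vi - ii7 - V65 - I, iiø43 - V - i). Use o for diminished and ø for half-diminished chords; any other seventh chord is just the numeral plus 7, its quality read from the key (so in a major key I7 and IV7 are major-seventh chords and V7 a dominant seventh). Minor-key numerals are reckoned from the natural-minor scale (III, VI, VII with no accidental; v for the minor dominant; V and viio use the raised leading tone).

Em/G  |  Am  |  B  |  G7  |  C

Em/G: minor triad on E = scale degree 1 → i6.
Am: root A is the subdominant; minor triad there is iv.
B has root B, degree 5 in E minor, so V.
G7 is the secondary dominant of VI (dominant seventh chord on G): V7/VI.
C: root C is the submediant; major triad there is VI.

i6 - iv - V - V7/VI - VI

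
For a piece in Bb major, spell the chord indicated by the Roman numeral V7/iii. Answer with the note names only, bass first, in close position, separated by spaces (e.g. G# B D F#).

A C# E G

The slash means an applied dominant: we want the dominant of iii. In Bb major, iii is D minor, and its dominant is built on A.
Building a dominant seventh chord on A gives A-C#-E-G.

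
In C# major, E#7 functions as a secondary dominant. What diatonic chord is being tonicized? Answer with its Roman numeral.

vi

The chord is a dominant seventh chord on E#.
A dominant resolves down a perfect fifth: E# → A#. In C# major, A# is scale degree 6, i.e. vi.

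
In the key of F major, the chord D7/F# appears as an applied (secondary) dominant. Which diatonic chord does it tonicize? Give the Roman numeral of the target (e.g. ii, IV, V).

ii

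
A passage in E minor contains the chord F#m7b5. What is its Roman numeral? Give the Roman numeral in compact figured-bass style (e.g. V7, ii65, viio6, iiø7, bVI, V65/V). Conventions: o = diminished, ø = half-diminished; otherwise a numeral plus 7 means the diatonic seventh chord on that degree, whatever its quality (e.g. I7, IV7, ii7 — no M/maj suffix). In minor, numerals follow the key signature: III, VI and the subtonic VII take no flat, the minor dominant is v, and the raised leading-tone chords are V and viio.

Stacked in thirds the chord is F#-A-C-E: a half-diminished seventh chord on F#.
In E minor, F# is the supertonic; the diatonic half-diminished seventh chord there is iiø7.

iiø7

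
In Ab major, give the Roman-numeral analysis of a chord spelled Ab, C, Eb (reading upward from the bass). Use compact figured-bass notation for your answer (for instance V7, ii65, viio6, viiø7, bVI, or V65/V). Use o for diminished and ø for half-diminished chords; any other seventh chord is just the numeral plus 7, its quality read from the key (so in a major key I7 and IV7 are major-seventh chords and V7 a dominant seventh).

I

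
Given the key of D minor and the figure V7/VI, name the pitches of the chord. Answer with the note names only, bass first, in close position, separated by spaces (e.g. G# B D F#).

F A C Eb

The slash means an applied dominant: we want the dominant of VI. In D minor, VI is Bb major, and its dominant is built on F.
Building a dominant seventh chord on F gives F-A-C-Eb.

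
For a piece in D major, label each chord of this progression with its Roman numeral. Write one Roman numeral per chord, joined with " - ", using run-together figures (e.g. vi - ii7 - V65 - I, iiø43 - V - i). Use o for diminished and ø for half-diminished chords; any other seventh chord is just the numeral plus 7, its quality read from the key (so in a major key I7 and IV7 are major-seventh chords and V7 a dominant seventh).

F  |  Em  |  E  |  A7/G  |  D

F: major triad on F — chromatic; bIII (borrowed from the parallel minor).
Em: minor triad on E = scale degree 2 → ii.
E: a major triad on E, the applied dominant of V → V/V.
A7/G: dominant seventh chord on A = scale degree 5 → V42.
D: root D is the tonic; major triad there is I.

bIII - ii - V/V - V42 - I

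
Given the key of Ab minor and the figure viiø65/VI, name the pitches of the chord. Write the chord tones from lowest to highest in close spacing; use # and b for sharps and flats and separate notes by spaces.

Gb Bbb Db Eb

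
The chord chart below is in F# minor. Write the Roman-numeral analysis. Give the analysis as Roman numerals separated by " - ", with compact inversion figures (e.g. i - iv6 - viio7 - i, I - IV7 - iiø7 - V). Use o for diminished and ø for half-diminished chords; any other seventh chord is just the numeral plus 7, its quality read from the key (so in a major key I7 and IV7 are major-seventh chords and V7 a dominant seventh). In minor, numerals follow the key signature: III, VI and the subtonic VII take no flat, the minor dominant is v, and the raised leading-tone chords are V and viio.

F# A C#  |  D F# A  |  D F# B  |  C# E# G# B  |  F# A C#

F#-A-C#: root F# is the tonic; minor triad there is i.
D-F#-A has root D, degree 6 in F# minor, so VI.
D-F#-B has root B, degree 4 in F# minor, so iv6.
C#-E#-G#-B has root C#, degree 5 in F# minor, so V7.
F#-A-C#: minor triad on F# = scale degree 1 → i.

i - VI - iv6 - V7 - i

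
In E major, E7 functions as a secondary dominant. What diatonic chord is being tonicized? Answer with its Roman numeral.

The chord is a dominant seventh chord on E.
A dominant resolves down a perfect fifth: E → A. In E major, A is scale degree 4, i.e. IV.

IV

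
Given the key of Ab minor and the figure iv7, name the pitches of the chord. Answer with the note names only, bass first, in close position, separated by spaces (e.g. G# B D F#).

Db Fb Ab Cb

The numeral's case and figure indicate a minor seventh chord. In Ab minor its root, the fourth degree, is Db.
That chord is spelled Db-Fb-Ab-Cb.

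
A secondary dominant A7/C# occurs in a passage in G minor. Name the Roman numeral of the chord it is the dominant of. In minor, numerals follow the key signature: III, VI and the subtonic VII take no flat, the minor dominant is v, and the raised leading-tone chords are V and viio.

V

The chord is a dominant seventh chord on A.
A dominant resolves down a perfect fifth: A → D. In G minor, D is scale degree 5, i.e. V.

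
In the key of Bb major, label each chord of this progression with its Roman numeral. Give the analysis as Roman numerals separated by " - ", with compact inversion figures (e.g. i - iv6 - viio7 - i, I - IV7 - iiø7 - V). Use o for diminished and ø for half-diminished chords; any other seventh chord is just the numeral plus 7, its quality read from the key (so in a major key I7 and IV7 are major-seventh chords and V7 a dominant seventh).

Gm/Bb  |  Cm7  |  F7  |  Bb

vi6 - ii7 - V7 - I

Gm/Bb: root G is the submediant; minor triad there is vi6.
Cm7: root C is the supertonic; minor seventh chord there is ii7.
F7: dominant seventh chord on F = scale degree 5 → V7.
Bb: root Bb is the tonic; major triad there is I.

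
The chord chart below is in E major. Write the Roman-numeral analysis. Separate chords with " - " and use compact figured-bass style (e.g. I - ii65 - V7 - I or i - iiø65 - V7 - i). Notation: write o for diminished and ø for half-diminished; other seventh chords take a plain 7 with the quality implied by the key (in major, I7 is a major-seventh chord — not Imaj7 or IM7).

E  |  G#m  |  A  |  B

I - iii - IV - V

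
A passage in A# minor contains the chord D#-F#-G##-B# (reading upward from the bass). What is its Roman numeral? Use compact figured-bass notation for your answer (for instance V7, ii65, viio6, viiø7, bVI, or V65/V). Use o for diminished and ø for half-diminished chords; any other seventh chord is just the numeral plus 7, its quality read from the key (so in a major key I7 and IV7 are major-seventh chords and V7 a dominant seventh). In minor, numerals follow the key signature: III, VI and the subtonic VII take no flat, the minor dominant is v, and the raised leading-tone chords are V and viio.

viio43

The pitches G##-B#-D#-F# form a fully diminished seventh chord rooted on G##.
In A# minor, G## is the leading tone; the diatonic fully diminished seventh chord there is viio7.
With D# in the bass the chord is in second inversion, so the figured bass is 43.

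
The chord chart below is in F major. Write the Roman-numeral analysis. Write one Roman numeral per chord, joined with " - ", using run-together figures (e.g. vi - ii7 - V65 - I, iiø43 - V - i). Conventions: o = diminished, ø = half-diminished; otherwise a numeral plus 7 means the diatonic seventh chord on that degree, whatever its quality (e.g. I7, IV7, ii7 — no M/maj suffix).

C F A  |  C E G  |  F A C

C-F-A: root F is the tonic; major triad there is I64.
C-E-G has root C, degree 5 in F major, so V.
F-A-C has root F, degree 1 in F major, so I.

I64 - V - I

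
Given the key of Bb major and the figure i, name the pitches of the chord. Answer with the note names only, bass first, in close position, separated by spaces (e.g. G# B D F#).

Bb Db F

i is the minor tonic, borrowed from the parallel minor. In Bb major that root is Bb.
So the chord is Bb-Db-F, a minor triad.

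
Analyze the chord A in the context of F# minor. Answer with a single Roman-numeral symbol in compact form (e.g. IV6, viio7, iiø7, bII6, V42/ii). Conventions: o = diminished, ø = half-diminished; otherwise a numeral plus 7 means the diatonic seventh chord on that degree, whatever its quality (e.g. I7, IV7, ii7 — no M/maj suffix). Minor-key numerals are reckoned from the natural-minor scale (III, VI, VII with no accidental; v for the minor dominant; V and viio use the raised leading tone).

III

Stacked in thirds the chord is A-C#-E: a major triad on A.
A is scale degree 3 in F# minor, and a major triad on that degree is written III.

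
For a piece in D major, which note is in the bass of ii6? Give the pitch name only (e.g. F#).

ii in D major has root E; the chord is E-G-B.
The figure 6 means first inversion — the third is in the bass.

G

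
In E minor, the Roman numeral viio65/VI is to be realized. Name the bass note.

D

The applied chord viio65/VI is rooted on B: B-D-F-Ab.
The figure 65 means first inversion — the third is in the bass.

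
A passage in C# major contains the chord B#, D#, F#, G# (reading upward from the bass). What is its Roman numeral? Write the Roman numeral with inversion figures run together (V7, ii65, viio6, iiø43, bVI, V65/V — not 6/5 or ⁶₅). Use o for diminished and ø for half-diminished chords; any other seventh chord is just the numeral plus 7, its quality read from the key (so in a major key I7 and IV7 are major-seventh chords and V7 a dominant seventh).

V65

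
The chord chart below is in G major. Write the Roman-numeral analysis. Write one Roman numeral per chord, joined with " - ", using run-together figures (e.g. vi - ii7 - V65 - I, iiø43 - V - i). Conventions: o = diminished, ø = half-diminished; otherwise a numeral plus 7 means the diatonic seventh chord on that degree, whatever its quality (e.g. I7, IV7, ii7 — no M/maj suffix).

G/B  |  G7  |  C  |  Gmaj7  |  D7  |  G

I6 - V7/IV - IV - I7 - V7 - I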